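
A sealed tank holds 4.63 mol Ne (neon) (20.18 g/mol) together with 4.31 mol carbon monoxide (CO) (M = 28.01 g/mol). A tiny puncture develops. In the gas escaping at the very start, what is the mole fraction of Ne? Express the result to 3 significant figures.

0.559

Effusion rate of each component ∝ n_i/√M_i (partial pressure × 1/√M).
x_Ne(eff) = (n_Ne/√M_Ne) / (n_Ne/√M_Ne + n_CO/√M_CO)
= (4.63/√20.18) / (4.63/√20.18 + 4.31/√28.01) = 1.031/(1.031 + 0.8144) = 0.559.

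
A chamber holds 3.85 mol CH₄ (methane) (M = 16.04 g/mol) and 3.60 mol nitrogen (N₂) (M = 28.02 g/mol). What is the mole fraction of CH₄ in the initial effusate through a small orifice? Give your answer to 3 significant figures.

The effusion rate of species i is ∝ p_i/√M_i ∝ n_i/√M_i.
x_CH₄(eff) = (n_CH₄/√M_CH₄) / (n_CH₄/√M_CH₄ + n_N₂/√M_N₂)
= (3.85/√16.04) / (3.85/√16.04 + 3.60/√28.02) = 0.9613/(0.9613 + 0.6801) = 0.586.

0.586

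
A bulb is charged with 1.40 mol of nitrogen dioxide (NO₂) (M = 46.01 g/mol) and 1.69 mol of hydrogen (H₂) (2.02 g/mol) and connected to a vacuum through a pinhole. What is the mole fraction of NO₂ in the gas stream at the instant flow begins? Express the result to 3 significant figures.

Rate_i ∝ x_i/√M_i (Graham's law weighted by mole fraction), so the effusate composition follows n_i/√M_i.
x_NO₂(eff) = (n_NO₂/√M_NO₂) / (n_NO₂/√M_NO₂ + n_H₂/√M_H₂)
= (1.40/√46.01) / (1.40/√46.01 + 1.69/√2.02) = 0.2064/(0.2064 + 1.189) = 0.148.

0.148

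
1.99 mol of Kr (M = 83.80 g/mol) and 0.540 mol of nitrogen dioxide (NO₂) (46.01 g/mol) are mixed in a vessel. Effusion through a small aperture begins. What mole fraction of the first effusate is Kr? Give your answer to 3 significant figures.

Rate_i ∝ x_i/√M_i (Graham's law weighted by mole fraction), so the effusate composition follows n_i/√M_i.
Mole fraction of Kr in the effusate = (n_Kr/√M_Kr) / (n_Kr/√M_Kr + n_NO₂/√M_NO₂)
= (1.99/√83.80) / (1.99/√83.80 + 0.540/√46.01) = 0.2174/(0.2174 + 0.07961) = 0.732.

0.732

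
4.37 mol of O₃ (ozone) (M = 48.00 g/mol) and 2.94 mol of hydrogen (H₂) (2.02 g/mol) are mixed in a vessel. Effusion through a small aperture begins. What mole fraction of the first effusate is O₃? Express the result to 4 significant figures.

Effusion rate of each component ∝ n_i/√M_i (partial pressure × 1/√M).
Mole fraction of O₃ in the effusate = (n_O₃/√M_O₃) / (n_O₃/√M_O₃ + n_H₂/√M_H₂)
= (4.37/√48.00) / (4.37/√48.00 + 2.94/√2.02) = 0.6308/(0.6308 + 2.069) = 0.2337.

0.2337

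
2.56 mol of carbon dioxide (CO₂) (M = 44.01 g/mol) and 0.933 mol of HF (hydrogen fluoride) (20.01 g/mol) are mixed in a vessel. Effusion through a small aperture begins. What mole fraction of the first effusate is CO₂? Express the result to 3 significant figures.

0.649

Rate_i ∝ x_i/√M_i (Graham's law weighted by mole fraction), so the effusate composition follows n_i/√M_i.
So x_CO₂ in the escaping gas = (n_CO₂/√M_CO₂) / Σ(n_i/√M_i)
= (2.56/√44.01) / (2.56/√44.01 + 0.933/√20.01) = 0.3859/(0.3859 + 0.2086) = 0.649.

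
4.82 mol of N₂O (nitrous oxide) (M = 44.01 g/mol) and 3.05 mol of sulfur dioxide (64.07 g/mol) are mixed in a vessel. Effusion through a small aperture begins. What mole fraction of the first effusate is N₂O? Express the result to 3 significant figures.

Effusion rate of each component ∝ n_i/√M_i (partial pressure × 1/√M).
Mole fraction of N₂O in the effusate = (n_N₂O/√M_N₂O) / (n_N₂O/√M_N₂O + n_SO₂/√M_SO₂)
= (4.82/√44.01) / (4.82/√44.01 + 3.05/√64.07) = 0.7266/(0.7266 + 0.3810) = 0.656.

0.656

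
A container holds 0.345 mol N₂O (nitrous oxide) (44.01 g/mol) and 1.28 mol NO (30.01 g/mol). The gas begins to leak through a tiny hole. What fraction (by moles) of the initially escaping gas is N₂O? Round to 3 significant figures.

Each component's effusion rate ∝ (its partial pressure)·(1/√M) ∝ n_i/√M_i.
x_N₂O(eff) = (n_N₂O/√M_N₂O) / (n_N₂O/√M_N₂O + n_NO/√M_NO)
= (0.345/√44.01) / (0.345/√44.01 + 1.28/√30.01) = 0.05200/(0.05200 + 0.2337) = 0.182.

0.182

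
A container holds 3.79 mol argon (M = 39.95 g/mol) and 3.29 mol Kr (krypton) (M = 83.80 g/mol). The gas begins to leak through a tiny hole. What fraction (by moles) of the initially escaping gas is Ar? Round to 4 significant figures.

0.6252

The effusion rate of species i is ∝ p_i/√M_i ∝ n_i/√M_i.
So x_Ar in the escaping gas = (n_Ar/√M_Ar) / Σ(n_i/√M_i)
= (3.79/√39.95) / (3.79/√39.95 + 3.29/√83.80) = 0.5996/(0.5996 + 0.3594) = 0.6252.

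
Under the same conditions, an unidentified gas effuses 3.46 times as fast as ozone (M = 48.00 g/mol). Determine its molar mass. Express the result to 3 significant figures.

4.01 g/mol

Since effusion rate ∝ 1/√M, rate_X/rate_O₃ = √(M_O₃/M_X).
3.46 = √(48.00/M_X)
M_X = 48.00 / 3.46² = 48.00 / 11.97 = 4.01 g/mol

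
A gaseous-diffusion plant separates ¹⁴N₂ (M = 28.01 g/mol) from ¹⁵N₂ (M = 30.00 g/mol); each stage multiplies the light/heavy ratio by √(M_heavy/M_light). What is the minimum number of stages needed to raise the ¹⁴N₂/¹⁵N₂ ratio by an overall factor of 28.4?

98

Single-stage factor α = √(30.00/28.01), so ln α = ½ ln(1.07105) = 0.03432.
Need α^N ≥ 28.4 ⇒ N ≥ ln(28.4) / ln α = 3.346 / 0.03432 = 97.51.
So at least 98 stages are needed.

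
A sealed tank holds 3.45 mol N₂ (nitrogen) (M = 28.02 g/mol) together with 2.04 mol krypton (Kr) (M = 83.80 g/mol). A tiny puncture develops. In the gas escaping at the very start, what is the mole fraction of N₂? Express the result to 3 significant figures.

The effusion rate of species i is ∝ p_i/√M_i ∝ n_i/√M_i.
x_N₂(eff) = (n_N₂/√M_N₂) / (n_N₂/√M_N₂ + n_Kr/√M_Kr)
= (3.45/√28.02) / (3.45/√28.02 + 2.04/√83.80) = 0.6518/(0.6518 + 0.2228) = 0.745.

0.745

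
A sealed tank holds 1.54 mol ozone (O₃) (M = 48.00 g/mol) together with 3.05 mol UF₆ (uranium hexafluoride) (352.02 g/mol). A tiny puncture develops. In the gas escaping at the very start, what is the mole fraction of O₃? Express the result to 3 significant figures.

The effusion rate of species i is ∝ p_i/√M_i ∝ n_i/√M_i.
Mole fraction of O₃ in the effusate = (n_O₃/√M_O₃) / (n_O₃/√M_O₃ + n_UF₆/√M_UF₆)
= (1.54/√48.00) / (1.54/√48.00 + 3.05/√352.02) = 0.2223/(0.2223 + 0.1626) = 0.578.

0.578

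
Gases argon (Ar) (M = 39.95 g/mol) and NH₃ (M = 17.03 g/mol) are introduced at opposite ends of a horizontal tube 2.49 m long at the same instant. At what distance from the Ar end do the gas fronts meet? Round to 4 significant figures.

The fronts meet when d_Ar + d_NH₃ = L with d_Ar/d_NH₃ = √(M_NH₃/M_Ar) (Graham's law). Here √(M_NH₃/M_Ar) = √(17.03/39.95) = 0.6529.
With d_Ar + d_NH₃ = 2.49 m, d_NH₃ = 2.49/(1 + 0.6529) = 1.506 m.
d_Ar = 2.49 − 1.506 = 0.9836 m.

0.9836 m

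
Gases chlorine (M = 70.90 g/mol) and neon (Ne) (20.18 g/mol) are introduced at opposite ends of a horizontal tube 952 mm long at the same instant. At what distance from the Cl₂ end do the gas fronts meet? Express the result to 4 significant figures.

Graham's law gives d_Cl₂/d_Ne = rate_Cl₂/rate_Ne = √(M_Ne/M_Cl₂) = √(20.18/70.90) = 0.5335.
With d_Cl₂ + d_Ne = 952 mm, d_Ne = 952/(1 + 0.5335) = 620.8 mm.
d_Cl₂ = 952 − 620.8 = 331.2 mm.

331.2 mm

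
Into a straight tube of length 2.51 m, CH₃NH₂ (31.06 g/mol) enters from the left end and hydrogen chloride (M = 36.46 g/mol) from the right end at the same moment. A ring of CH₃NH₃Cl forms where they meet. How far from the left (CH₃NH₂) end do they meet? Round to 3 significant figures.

In equal time, each gas travels a distance ∝ its rate ∝ 1/√M, so d_CH₃NH₂/d_HCl = √(M_HCl/M_CH₃NH₂) = √(36.46/31.06) = 1.083.
With d_CH₃NH₂ + d_HCl = 2.51 m, d_HCl = 2.51/(1 + 1.083) = 1.205 m.
d_CH₃NH₂ = 2.51 − 1.205 = 1.31 m.

1.31 m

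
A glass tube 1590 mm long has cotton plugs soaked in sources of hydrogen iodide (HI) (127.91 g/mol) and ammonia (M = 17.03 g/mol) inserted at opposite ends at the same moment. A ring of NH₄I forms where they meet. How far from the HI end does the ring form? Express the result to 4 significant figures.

425.1 mm

Distances travelled in equal time are proportional to diffusion rates, so d_HI/d_NH₃ = √(M_NH₃/M_HI) = √(17.03/127.91) = 0.3649.
With d_HI + d_NH₃ = 1590 mm, d_NH₃ = 1590/(1 + 0.3649) = 1165 mm.
d_HI = 1590 − 1165 = 425.1 mm.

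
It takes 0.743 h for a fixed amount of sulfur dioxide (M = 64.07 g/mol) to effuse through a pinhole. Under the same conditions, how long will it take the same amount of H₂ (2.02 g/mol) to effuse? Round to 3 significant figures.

0.132 h

By Graham's law, t_H₂/t_SO₂ = √(M_H₂/M_SO₂) = √(2.02/64.07) = √0.03153 = 0.1776.
So the time for H₂ is 0.743 × 0.1776 = 0.132 h.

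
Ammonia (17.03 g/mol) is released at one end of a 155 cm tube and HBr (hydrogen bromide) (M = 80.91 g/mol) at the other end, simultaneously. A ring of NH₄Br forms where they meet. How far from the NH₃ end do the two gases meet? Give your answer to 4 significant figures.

106.3 cm

Graham's law gives d_NH₃/d_HBr = rate_NH₃/rate_HBr = √(M_HBr/M_NH₃) = √(80.91/17.03) = 2.180.
With d_NH₃ + d_HBr = 155 cm, d_HBr = 155/(1 + 2.180) = 48.75 cm.
d_NH₃ = 155 − 48.75 = 106.3 cm.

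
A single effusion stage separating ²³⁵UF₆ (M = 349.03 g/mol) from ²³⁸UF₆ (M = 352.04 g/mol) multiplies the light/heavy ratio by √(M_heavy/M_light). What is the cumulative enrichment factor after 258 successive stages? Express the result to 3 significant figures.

Each stage multiplies the ratio by α = √(352.04/349.03), so after 258 stages the overall factor is α^258 = (352.04/349.03)^(258/2).
= 1.00862^129 = 3.03.

3.03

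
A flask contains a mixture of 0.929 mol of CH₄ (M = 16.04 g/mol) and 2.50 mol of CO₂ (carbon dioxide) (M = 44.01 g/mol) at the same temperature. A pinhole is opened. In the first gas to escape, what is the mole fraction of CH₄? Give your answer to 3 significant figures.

0.381

Each component's effusion rate ∝ (its partial pressure)·(1/√M) ∝ n_i/√M_i.
So x_CH₄ in the escaping gas = (n_CH₄/√M_CH₄) / Σ(n_i/√M_i)
= (0.929/√16.04) / (0.929/√16.04 + 2.50/√44.01) = 0.2320/(0.2320 + 0.3768) = 0.381.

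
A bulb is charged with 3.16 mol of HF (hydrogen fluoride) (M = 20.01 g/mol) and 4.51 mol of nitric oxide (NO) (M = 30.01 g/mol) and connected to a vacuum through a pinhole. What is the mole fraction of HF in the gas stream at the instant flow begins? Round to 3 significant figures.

0.462

Effusion rate of each component ∝ n_i/√M_i (partial pressure × 1/√M).
Mole fraction of HF in the effusate = (n_HF/√M_HF) / (n_HF/√M_HF + n_NO/√M_NO)
= (3.16/√20.01) / (3.16/√20.01 + 4.51/√30.01) = 0.7064/(0.7064 + 0.8233) = 0.462.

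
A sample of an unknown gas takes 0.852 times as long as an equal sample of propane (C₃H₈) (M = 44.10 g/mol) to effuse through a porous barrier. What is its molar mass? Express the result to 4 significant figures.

By Graham's law, t_X/t_C₃H₈ = √(M_X/M_C₃H₈).
0.852 = √(M_X/44.10)
M_X = 44.10 × 0.852² = 44.10 × 0.7259 = 32.01 g/mol

32.01 g/mol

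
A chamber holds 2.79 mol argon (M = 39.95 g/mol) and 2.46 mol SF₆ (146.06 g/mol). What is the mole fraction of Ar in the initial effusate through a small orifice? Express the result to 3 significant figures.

Rate_i ∝ x_i/√M_i (Graham's law weighted by mole fraction), so the effusate composition follows n_i/√M_i.
x_Ar(eff) = (n_Ar/√M_Ar) / (n_Ar/√M_Ar + n_SF₆/√M_SF₆)
= (2.79/√39.95) / (2.79/√39.95 + 2.46/√146.06) = 0.4414/(0.4414 + 0.2035) = 0.684.

0.684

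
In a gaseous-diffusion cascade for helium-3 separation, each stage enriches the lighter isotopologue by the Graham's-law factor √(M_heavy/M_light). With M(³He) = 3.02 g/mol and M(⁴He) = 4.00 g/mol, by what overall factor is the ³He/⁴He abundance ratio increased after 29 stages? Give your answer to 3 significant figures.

Each stage multiplies the ratio by α = √(4.00/3.02), so after 29 stages the overall factor is α^29 = (4.00/3.02)^(29/2).
= 1.32450^(29/2) = 58.9.

58.9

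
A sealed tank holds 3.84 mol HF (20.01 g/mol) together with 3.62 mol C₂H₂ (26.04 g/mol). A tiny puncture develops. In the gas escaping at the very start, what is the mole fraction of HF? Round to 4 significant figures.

The effusion rate of species i is ∝ p_i/√M_i ∝ n_i/√M_i.
So x_HF in the escaping gas = (n_HF/√M_HF) / Σ(n_i/√M_i)
= (3.84/√20.01) / (3.84/√20.01 + 3.62/√26.04) = 0.8584/(0.8584 + 0.7094) = 0.5475.

0.5475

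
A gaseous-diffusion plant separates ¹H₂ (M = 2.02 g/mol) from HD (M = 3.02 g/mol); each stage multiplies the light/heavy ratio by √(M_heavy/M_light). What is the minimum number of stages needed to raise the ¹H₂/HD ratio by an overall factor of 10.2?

12

Per stage α = (3.02/2.02)^(1/2) = 1.49505^0.5, giving ln α = 0.2011.
Need α^N ≥ 10.2 ⇒ N ≥ ln(10.2) / ln α = 2.322 / 0.2011 = 11.55.
Minimum whole number of stages: N = 12.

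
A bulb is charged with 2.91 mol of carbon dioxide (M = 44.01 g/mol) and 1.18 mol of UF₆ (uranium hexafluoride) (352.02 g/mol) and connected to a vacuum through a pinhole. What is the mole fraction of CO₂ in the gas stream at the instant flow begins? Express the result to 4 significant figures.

0.8746

Each component's effusion rate ∝ (its partial pressure)·(1/√M) ∝ n_i/√M_i.
x_CO₂(eff) = (n_CO₂/√M_CO₂) / (n_CO₂/√M_CO₂ + n_UF₆/√M_UF₆)
= (2.91/√44.01) / (2.91/√44.01 + 1.18/√352.02) = 0.4386/(0.4386 + 0.06289) = 0.8746.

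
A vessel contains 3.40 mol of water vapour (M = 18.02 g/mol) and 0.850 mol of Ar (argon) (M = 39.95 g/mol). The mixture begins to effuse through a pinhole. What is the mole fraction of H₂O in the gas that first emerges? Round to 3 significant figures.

The effusion rate of species i is ∝ p_i/√M_i ∝ n_i/√M_i.
Mole fraction of H₂O in the effusate = (n_H₂O/√M_H₂O) / (n_H₂O/√M_H₂O + n_Ar/√M_Ar)
= (3.40/√18.02) / (3.40/√18.02 + 0.850/√39.95) = 0.8009/(0.8009 + 0.1345) = 0.856.

0.856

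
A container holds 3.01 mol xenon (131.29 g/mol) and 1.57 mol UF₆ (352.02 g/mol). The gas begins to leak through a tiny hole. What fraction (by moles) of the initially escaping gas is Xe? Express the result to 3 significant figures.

0.758

Rate_i ∝ x_i/√M_i (Graham's law weighted by mole fraction), so the effusate composition follows n_i/√M_i.
x_Xe(eff) = (n_Xe/√M_Xe) / (n_Xe/√M_Xe + n_UF₆/√M_UF₆)
= (3.01/√131.29) / (3.01/√131.29 + 1.57/√352.02) = 0.2627/(0.2627 + 0.08368) = 0.758.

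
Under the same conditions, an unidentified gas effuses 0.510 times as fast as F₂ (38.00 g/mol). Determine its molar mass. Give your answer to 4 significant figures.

Using Graham's law: rate_X/rate_F₂ = √(M_F₂/M_X).
0.510 = √(38.00/M_X)
M_X = 38.00 / 0.510² = 38.00 / 0.2601 = 146.1 g/mol

146.1 g/mol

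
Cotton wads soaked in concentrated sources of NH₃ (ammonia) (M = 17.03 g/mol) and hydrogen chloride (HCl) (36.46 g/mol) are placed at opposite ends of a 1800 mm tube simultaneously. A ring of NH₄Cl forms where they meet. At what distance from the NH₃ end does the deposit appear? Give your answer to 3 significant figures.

1070 mm

Distances travelled in equal time are proportional to diffusion rates, so d_NH₃/d_HCl = √(M_HCl/M_NH₃) = √(36.46/17.03) = 1.463.
With d_NH₃ + d_HCl = 1800 mm, d_HCl = 1800/(1 + 1.463) = 730.8 mm.
d_NH₃ = 1800 − 730.8 = 1070 mm.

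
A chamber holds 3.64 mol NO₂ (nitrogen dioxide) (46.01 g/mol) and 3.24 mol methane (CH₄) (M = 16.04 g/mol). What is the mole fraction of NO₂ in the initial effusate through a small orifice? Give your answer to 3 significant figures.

Rate_i ∝ x_i/√M_i (Graham's law weighted by mole fraction), so the effusate composition follows n_i/√M_i.
So x_NO₂ in the escaping gas = (n_NO₂/√M_NO₂) / Σ(n_i/√M_i)
= (3.64/√46.01) / (3.64/√46.01 + 3.24/√16.04) = 0.5366/(0.5366 + 0.8090) = 0.399.

0.399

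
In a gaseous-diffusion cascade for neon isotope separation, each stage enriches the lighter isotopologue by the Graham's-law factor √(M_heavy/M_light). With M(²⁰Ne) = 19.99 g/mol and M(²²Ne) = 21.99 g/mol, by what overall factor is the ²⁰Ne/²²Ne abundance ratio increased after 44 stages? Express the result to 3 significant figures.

8.15

Each stage multiplies the ratio by α = √(21.99/19.99), so after 44 stages the overall factor is α^44 = (21.99/19.99)^(44/2).
= 1.10005^22 = 8.15.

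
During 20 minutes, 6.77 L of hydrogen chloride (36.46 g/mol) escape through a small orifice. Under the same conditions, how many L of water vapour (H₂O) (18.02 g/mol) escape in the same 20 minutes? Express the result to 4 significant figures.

9.630 L

Using Graham's law: rate_H₂O/rate_HCl = √(M_HCl/M_H₂O) = √(36.46/18.02) = √2.023 = 1.422.
So the volume for H₂O is 6.77 × 1.422 = 9.630 L.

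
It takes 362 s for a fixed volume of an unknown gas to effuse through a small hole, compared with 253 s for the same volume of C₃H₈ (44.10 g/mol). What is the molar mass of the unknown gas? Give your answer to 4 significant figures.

By Graham's law, t_X/t_C₃H₈ = √(M_X/M_C₃H₈).
362/253 = 1.431 = √(M_X/44.10)
M_X = 44.10 × 1.431² = 44.10 × 2.047 = 90.28 g/mol

90.28 g/mol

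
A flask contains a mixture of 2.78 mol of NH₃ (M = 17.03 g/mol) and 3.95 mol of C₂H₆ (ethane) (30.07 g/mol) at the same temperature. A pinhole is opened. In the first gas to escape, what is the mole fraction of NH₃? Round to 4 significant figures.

Rate_i ∝ x_i/√M_i (Graham's law weighted by mole fraction), so the effusate composition follows n_i/√M_i.
Mole fraction of NH₃ in the effusate = (n_NH₃/√M_NH₃) / (n_NH₃/√M_NH₃ + n_C₂H₆/√M_C₂H₆)
= (2.78/√17.03) / (2.78/√17.03 + 3.95/√30.07) = 0.6737/(0.6737 + 0.7203) = 0.4833.

0.4833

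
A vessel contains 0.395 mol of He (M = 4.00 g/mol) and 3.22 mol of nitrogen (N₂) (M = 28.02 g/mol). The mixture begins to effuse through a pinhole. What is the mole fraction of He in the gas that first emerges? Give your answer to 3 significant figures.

Rate_i ∝ x_i/√M_i (Graham's law weighted by mole fraction), so the effusate composition follows n_i/√M_i.
So x_He in the escaping gas = (n_He/√M_He) / Σ(n_i/√M_i)
= (0.395/√4.00) / (0.395/√4.00 + 3.22/√28.02) = 0.1975/(0.1975 + 0.6083) = 0.245.

0.245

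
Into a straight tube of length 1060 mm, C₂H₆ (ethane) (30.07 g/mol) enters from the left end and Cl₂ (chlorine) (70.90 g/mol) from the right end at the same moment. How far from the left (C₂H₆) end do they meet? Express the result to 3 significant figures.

The fronts meet when d_C₂H₆ + d_Cl₂ = L with d_C₂H₆/d_Cl₂ = √(M_Cl₂/M_C₂H₆) (Graham's law). Here √(M_Cl₂/M_C₂H₆) = √(70.90/30.07) = 1.536.
With d_C₂H₆ + d_Cl₂ = 1060 mm, d_Cl₂ = 1060/(1 + 1.536) = 418.1 mm.
d_C₂H₆ = 1060 − 418.1 = 642 mm.

642 mm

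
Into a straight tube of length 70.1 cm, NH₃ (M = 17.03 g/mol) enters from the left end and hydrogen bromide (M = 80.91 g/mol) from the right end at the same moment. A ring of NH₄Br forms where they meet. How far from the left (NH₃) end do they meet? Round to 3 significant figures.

48.1 cm

Graham's law gives d_NH₃/d_HBr = rate_NH₃/rate_HBr = √(M_HBr/M_NH₃) = √(80.91/17.03) = 2.180.
With d_NH₃ + d_HBr = 70.1 cm, d_HBr = 70.1/(1 + 2.180) = 22.05 cm.
d_NH₃ = 70.1 − 22.05 = 48.1 cm.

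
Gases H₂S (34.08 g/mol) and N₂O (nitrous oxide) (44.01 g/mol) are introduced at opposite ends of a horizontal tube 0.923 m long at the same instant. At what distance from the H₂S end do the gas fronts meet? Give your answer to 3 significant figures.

0.491 m

Distances travelled in equal time are proportional to diffusion rates, so d_H₂S/d_N₂O = √(M_N₂O/M_H₂S) = √(44.01/34.08) = 1.136.
With d_H₂S + d_N₂O = 0.923 m, d_N₂O = 0.923/(1 + 1.136) = 0.4320 m.
d_H₂S = 0.923 − 0.4320 = 0.491 m.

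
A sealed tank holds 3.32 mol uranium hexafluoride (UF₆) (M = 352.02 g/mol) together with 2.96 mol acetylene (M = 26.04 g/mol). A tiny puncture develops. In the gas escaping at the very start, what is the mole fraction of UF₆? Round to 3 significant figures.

The effusion rate of species i is ∝ p_i/√M_i ∝ n_i/√M_i.
So x_UF₆ in the escaping gas = (n_UF₆/√M_UF₆) / Σ(n_i/√M_i)
= (3.32/√352.02) / (3.32/√352.02 + 2.96/√26.04) = 0.1770/(0.1770 + 0.5801) = 0.234.

0.234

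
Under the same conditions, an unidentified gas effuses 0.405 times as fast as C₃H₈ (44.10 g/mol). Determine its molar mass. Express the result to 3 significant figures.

By Graham's law, rate_X/rate_C₃H₈ = √(M_C₃H₈/M_X).
0.405 = √(44.10/M_X)
M_X = 44.10 / 0.405² = 44.10 / 0.1640 = 269 g/mol

269 g/mol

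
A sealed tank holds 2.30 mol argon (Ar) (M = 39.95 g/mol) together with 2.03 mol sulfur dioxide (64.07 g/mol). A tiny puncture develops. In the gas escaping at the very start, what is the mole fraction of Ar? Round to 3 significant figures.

Effusion rate of each component ∝ n_i/√M_i (partial pressure × 1/√M).
So x_Ar in the escaping gas = (n_Ar/√M_Ar) / Σ(n_i/√M_i)
= (2.30/√39.95) / (2.30/√39.95 + 2.03/√64.07) = 0.3639/(0.3639 + 0.2536) = 0.589.

0.589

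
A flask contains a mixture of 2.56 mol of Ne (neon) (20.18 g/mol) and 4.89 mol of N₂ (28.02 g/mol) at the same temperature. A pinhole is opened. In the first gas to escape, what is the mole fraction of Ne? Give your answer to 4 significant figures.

Effusion rate of each component ∝ n_i/√M_i (partial pressure × 1/√M).
So x_Ne in the escaping gas = (n_Ne/√M_Ne) / Σ(n_i/√M_i)
= (2.56/√20.18) / (2.56/√20.18 + 4.89/√28.02) = 0.5699/(0.5699 + 0.9238) = 0.3815.

0.3815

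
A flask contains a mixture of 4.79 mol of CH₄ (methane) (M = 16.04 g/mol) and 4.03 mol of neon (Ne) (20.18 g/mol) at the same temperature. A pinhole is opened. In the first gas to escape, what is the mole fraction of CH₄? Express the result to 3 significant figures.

0.571

Rate_i ∝ x_i/√M_i (Graham's law weighted by mole fraction), so the effusate composition follows n_i/√M_i.
x_CH₄(eff) = (n_CH₄/√M_CH₄) / (n_CH₄/√M_CH₄ + n_Ne/√M_Ne)
= (4.79/√16.04) / (4.79/√16.04 + 4.03/√20.18) = 1.196/(1.196 + 0.8971) = 0.571.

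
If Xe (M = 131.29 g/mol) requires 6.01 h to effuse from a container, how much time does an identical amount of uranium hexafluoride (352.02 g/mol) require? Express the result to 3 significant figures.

Graham's law gives t_UF₆/t_Xe = √(M_UF₆/M_Xe) = √(352.02/131.29) = √2.681 = 1.637.
So the time for UF₆ is 6.01 × 1.637 = 9.84 h.

9.84 h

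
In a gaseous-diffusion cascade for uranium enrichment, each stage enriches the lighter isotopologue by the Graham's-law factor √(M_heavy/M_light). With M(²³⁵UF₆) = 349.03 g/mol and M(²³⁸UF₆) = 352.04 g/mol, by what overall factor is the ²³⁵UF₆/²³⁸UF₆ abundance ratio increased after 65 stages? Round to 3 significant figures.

Overall factor = α^65 with α = √(352.04/349.03), i.e. (352.04/349.03)^(65/2).
= 1.00862^(65/2) = 1.32.

1.32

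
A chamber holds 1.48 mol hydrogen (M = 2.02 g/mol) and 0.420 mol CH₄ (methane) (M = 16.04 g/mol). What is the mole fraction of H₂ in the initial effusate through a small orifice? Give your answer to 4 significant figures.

0.9085

Rate_i ∝ x_i/√M_i (Graham's law weighted by mole fraction), so the effusate composition follows n_i/√M_i.
Mole fraction of H₂ in the effusate = (n_H₂/√M_H₂) / (n_H₂/√M_H₂ + n_CH₄/√M_CH₄)
= (1.48/√2.02) / (1.48/√2.02 + 0.420/√16.04) = 1.041/(1.041 + 0.1049) = 0.9085.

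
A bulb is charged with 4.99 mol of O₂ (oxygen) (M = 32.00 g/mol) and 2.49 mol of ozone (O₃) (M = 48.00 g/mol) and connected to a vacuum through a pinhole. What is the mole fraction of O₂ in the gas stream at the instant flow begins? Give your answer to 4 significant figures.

0.7105

Effusion rate of each component ∝ n_i/√M_i (partial pressure × 1/√M).
Mole fraction of O₂ in the effusate = (n_O₂/√M_O₂) / (n_O₂/√M_O₂ + n_O₃/√M_O₃)
= (4.99/√32.00) / (4.99/√32.00 + 2.49/√48.00) = 0.8821/(0.8821 + 0.3594) = 0.7105.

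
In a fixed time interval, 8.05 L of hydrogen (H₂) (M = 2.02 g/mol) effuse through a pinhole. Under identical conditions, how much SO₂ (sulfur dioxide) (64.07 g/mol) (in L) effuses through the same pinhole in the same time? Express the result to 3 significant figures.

1.43 L

Using Graham's law: rate_SO₂/rate_H₂ = √(M_H₂/M_SO₂) = √(2.02/64.07) = √0.03153 = 0.1776.
So the volume for SO₂ is 8.05 × 0.1776 = 1.43 L.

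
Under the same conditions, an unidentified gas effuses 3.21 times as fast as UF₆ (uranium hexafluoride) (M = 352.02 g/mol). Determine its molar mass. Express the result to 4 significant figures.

Since effusion rate ∝ 1/√M, rate_X/rate_UF₆ = √(M_UF₆/M_X).
3.21 = √(352.02/M_X)
M_X = 352.02 / 3.21² = 352.02 / 10.30 = 34.16 g/mol

34.16 g/mol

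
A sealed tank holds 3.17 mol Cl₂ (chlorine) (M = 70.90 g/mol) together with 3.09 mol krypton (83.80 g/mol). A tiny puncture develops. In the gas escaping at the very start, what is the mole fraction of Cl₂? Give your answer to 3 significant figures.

Each component's effusion rate ∝ (its partial pressure)·(1/√M) ∝ n_i/√M_i.
Mole fraction of Cl₂ in the effusate = (n_Cl₂/√M_Cl₂) / (n_Cl₂/√M_Cl₂ + n_Kr/√M_Kr)
= (3.17/√70.90) / (3.17/√70.90 + 3.09/√83.80) = 0.3765/(0.3765 + 0.3375) = 0.527.

0.527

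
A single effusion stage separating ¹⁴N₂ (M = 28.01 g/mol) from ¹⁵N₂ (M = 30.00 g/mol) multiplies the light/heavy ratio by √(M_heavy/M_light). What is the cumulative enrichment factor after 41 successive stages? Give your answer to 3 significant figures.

Each stage multiplies the ratio by α = √(30.00/28.01), so after 41 stages the overall factor is α^41 = (30.00/28.01)^(41/2).
= 1.07105^(41/2) = 4.08.

4.08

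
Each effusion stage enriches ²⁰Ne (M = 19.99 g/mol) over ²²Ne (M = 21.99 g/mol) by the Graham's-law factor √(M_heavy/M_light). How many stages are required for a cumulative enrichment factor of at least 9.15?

47

With α = √(21.99/19.99) per stage, ln α = ½ ln(1.10005) = 0.04768.
Need α^N ≥ 9.15 ⇒ N ≥ ln(9.15) / ln α = 2.214 / 0.04768 = 46.43.
Rounding up, N = 47 stages.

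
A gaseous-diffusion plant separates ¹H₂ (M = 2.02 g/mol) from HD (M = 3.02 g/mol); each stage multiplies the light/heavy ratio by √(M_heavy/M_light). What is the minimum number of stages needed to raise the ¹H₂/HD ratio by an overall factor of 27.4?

Single-stage factor α = √(3.02/2.02), so ln α = ½ ln(1.49505) = 0.2011.
Need α^N ≥ 27.4 ⇒ N ≥ ln(27.4) / ln α = 3.311 / 0.2011 = 16.46.
Rounding up, N = 17 stages.

17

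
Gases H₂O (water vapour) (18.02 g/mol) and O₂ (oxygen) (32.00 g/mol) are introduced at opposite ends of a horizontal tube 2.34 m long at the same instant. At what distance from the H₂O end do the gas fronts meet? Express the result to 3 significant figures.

Graham's law gives d_H₂O/d_O₂ = rate_H₂O/rate_O₂ = √(M_O₂/M_H₂O) = √(32.00/18.02) = 1.333.
With d_H₂O + d_O₂ = 2.34 m, d_O₂ = 2.34/(1 + 1.333) = 1.003 m.
d_H₂O = 2.34 − 1.003 = 1.34 m.

1.34 m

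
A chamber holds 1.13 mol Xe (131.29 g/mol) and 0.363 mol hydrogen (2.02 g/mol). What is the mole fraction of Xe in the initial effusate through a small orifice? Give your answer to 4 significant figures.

0.2786

Each component's effusion rate ∝ (its partial pressure)·(1/√M) ∝ n_i/√M_i.
So x_Xe in the escaping gas = (n_Xe/√M_Xe) / Σ(n_i/√M_i)
= (1.13/√131.29) / (1.13/√131.29 + 0.363/√2.02) = 0.09862/(0.09862 + 0.2554) = 0.2786.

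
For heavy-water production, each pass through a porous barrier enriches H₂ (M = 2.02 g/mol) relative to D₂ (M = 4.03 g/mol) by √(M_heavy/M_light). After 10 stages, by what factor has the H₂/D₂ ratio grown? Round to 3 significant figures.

31.6

The single-stage factor is √(M_heavy/M_light), so 10 stages give [√(4.03/2.02)]^10 = (4.03/2.02)^(10/2).
= 1.99505^5 = 31.6.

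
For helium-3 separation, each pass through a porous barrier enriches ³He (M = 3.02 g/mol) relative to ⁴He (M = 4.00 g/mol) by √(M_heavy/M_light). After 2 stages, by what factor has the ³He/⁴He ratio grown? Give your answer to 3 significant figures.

The single-stage factor is √(M_heavy/M_light), so 2 stages give [√(4.00/3.02)]^2 = (4.00/3.02)^(2/2).
= 1.32450^1 = 1.32.

1.32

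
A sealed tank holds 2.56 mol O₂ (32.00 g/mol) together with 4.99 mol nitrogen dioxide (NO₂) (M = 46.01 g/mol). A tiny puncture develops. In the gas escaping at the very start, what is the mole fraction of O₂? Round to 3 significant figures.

Effusion rate of each component ∝ n_i/√M_i (partial pressure × 1/√M).
Mole fraction of O₂ in the effusate = (n_O₂/√M_O₂) / (n_O₂/√M_O₂ + n_NO₂/√M_NO₂)
= (2.56/√32.00) / (2.56/√32.00 + 4.99/√46.01) = 0.4525/(0.4525 + 0.7357) = 0.381.

0.381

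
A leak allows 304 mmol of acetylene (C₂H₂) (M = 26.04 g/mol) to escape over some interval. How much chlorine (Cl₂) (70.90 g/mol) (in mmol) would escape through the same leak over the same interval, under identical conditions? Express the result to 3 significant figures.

184 mmol

Using Graham's law: rate_Cl₂/rate_C₂H₂ = √(M_C₂H₂/M_Cl₂) = √(26.04/70.90) = √0.3673 = 0.6060.
So the amount for Cl₂ is 304 × 0.6060 = 184 mmol.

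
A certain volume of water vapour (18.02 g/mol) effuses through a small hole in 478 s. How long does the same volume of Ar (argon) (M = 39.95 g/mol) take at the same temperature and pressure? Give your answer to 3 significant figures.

From Graham's law, t_Ar/t_H₂O = √(M_Ar/M_H₂O) = √(39.95/18.02) = √2.217 = 1.489.
So the time for Ar is 478 × 1.489 = 712 s.

712 s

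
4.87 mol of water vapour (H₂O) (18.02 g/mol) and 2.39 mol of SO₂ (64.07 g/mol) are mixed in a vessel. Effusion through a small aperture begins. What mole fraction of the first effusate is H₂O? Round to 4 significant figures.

Each component's effusion rate ∝ (its partial pressure)·(1/√M) ∝ n_i/√M_i.
x_H₂O(eff) = (n_H₂O/√M_H₂O) / (n_H₂O/√M_H₂O + n_SO₂/√M_SO₂)
= (4.87/√18.02) / (4.87/√18.02 + 2.39/√64.07) = 1.147/(1.147 + 0.2986) = 0.7935.

0.7935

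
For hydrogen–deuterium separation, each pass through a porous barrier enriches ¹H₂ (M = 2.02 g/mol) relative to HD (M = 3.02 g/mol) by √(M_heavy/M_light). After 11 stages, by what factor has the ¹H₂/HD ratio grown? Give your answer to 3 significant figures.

9.13

After 11 stages the ratio has grown by (√(3.02/2.02))^11 = (3.02/2.02)^(11/2).
= 1.49505^(11/2) = 9.13.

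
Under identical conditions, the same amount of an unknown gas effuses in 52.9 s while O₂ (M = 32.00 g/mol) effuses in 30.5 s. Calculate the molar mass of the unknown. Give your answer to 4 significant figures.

By Graham's law, t_X/t_O₂ = √(M_X/M_O₂).
52.9/30.5 = 1.734 = √(M_X/32.00)
M_X = 32.00 × 1.734² = 32.00 × 3.008 = 96.26 g/mol

96.26 g/mol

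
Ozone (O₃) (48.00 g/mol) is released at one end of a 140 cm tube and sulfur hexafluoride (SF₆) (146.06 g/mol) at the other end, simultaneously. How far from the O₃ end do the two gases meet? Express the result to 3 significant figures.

89.0 cm

Distances travelled in equal time are proportional to diffusion rates, so d_O₃/d_SF₆ = √(M_SF₆/M_O₃) = √(146.06/48.00) = 1.744.
With d_O₃ + d_SF₆ = 140 cm, d_SF₆ = 140/(1 + 1.744) = 51.01 cm.
d_O₃ = 140 − 51.01 = 89.0 cm.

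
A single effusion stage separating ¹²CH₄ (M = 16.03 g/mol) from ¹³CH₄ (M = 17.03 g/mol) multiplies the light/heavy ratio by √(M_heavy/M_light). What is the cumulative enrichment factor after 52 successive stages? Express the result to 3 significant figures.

The single-stage factor is √(M_heavy/M_light), so 52 stages give [√(17.03/16.03)]^52 = (17.03/16.03)^(52/2).
= 1.06238^26 = 4.82.

4.82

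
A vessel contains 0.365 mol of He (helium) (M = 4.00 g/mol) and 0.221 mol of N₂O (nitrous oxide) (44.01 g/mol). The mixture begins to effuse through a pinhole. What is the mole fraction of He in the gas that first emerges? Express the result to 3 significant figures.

0.846

Rate_i ∝ x_i/√M_i (Graham's law weighted by mole fraction), so the effusate composition follows n_i/√M_i.
x_He(eff) = (n_He/√M_He) / (n_He/√M_He + n_N₂O/√M_N₂O)
= (0.365/√4.00) / (0.365/√4.00 + 0.221/√44.01) = 0.1825/(0.1825 + 0.03331) = 0.846.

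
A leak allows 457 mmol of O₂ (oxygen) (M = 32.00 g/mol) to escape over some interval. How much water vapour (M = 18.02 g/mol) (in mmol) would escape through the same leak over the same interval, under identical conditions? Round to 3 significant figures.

609 mmol

Using Graham's law: rate_H₂O/rate_O₂ = √(M_O₂/M_H₂O) = √(32.00/18.02) = √1.776 = 1.333.
So the amount for H₂O is 457 × 1.333 = 609 mmol.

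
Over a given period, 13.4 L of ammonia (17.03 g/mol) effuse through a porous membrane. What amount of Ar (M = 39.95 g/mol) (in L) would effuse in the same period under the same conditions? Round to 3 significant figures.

Using Graham's law: rate_Ar/rate_NH₃ = √(M_NH₃/M_Ar) = √(17.03/39.95) = √0.4263 = 0.6529.
So the volume for Ar is 13.4 × 0.6529 = 8.75 L.

8.75 L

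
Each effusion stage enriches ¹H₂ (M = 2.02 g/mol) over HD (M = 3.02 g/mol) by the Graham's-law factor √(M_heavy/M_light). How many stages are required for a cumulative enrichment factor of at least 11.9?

13

With α = √(3.02/2.02) per stage, ln α = ½ ln(1.49505) = 0.2011.
Need α^N ≥ 11.9 ⇒ N ≥ ln(11.9) / ln α = 2.477 / 0.2011 = 12.32.
Minimum whole number of stages: N = 13.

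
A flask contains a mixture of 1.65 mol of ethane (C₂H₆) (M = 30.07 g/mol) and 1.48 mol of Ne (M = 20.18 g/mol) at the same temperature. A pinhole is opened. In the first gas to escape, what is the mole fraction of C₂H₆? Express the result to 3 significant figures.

0.477

The effusion rate of species i is ∝ p_i/√M_i ∝ n_i/√M_i.
Mole fraction of C₂H₆ in the effusate = (n_C₂H₆/√M_C₂H₆) / (n_C₂H₆/√M_C₂H₆ + n_Ne/√M_Ne)
= (1.65/√30.07) / (1.65/√30.07 + 1.48/√20.18) = 0.3009/(0.3009 + 0.3295) = 0.477.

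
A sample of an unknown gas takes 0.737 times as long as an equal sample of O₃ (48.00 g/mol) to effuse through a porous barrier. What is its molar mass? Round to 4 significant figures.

From Graham's law, t_X/t_O₃ = √(M_X/M_O₃).
0.737 = √(M_X/48.00)
M_X = 48.00 × 0.737² = 48.00 × 0.5432 = 26.07 g/mol

26.07 g/mol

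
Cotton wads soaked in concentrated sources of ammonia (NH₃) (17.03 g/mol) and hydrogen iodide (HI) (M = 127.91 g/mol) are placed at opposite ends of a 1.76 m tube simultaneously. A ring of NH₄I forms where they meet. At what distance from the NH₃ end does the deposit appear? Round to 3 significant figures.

1.29 m

In equal time, each gas travels a distance ∝ its rate ∝ 1/√M, so d_NH₃/d_HI = √(M_HI/M_NH₃) = √(127.91/17.03) = 2.741.
With d_NH₃ + d_HI = 1.76 m, d_HI = 1.76/(1 + 2.741) = 0.4705 m.
d_NH₃ = 1.76 − 0.4705 = 1.29 m.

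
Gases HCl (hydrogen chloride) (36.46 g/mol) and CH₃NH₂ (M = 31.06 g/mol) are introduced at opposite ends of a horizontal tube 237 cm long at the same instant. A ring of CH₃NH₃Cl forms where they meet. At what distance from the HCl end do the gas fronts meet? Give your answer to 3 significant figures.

Distances travelled in equal time are proportional to diffusion rates, so d_HCl/d_CH₃NH₂ = √(M_CH₃NH₂/M_HCl) = √(31.06/36.46) = 0.9230.
With d_HCl + d_CH₃NH₂ = 237 cm, d_CH₃NH₂ = 237/(1 + 0.9230) = 123.2 cm.
d_HCl = 237 − 123.2 = 114 cm.

114 cm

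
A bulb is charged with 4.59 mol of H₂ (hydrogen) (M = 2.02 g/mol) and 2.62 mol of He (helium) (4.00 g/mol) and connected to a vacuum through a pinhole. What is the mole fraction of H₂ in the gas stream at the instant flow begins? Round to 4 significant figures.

0.7114

The effusion rate of species i is ∝ p_i/√M_i ∝ n_i/√M_i.
x_H₂(eff) = (n_H₂/√M_H₂) / (n_H₂/√M_H₂ + n_He/√M_He)
= (4.59/√2.02) / (4.59/√2.02 + 2.62/√4.00) = 3.230/(3.230 + 1.310) = 0.7114.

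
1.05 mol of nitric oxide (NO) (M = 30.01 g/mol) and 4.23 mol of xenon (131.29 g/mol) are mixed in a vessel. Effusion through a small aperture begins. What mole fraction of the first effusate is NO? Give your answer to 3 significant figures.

The effusion rate of species i is ∝ p_i/√M_i ∝ n_i/√M_i.
Mole fraction of NO in the effusate = (n_NO/√M_NO) / (n_NO/√M_NO + n_Xe/√M_Xe)
= (1.05/√30.01) / (1.05/√30.01 + 4.23/√131.29) = 0.1917/(0.1917 + 0.3692) = 0.342.

0.342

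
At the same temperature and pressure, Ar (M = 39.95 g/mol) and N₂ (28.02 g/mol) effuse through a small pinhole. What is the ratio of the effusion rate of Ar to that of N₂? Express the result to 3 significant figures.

Using Graham's law: rate_Ar/rate_N₂ = √(M_N₂/M_Ar) = √(28.02/39.95) = √0.7014 = 0.837.

0.837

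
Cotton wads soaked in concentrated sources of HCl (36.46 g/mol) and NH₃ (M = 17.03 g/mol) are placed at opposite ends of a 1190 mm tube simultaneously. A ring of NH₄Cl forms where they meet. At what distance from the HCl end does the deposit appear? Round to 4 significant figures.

483.1 mm

The fronts meet when d_HCl + d_NH₃ = L with d_HCl/d_NH₃ = √(M_NH₃/M_HCl) (Graham's law). Here √(M_NH₃/M_HCl) = √(17.03/36.46) = 0.6834.
With d_HCl + d_NH₃ = 1190 mm, d_NH₃ = 1190/(1 + 0.6834) = 706.9 mm.
d_HCl = 1190 − 706.9 = 483.1 mm.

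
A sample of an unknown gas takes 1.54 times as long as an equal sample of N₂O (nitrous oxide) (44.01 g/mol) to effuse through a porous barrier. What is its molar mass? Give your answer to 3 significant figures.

From Graham's law, t_X/t_N₂O = √(M_X/M_N₂O).
1.54 = √(M_X/44.01)
M_X = 44.01 × 1.54² = 44.01 × 2.372 = 104 g/mol

104 g/mol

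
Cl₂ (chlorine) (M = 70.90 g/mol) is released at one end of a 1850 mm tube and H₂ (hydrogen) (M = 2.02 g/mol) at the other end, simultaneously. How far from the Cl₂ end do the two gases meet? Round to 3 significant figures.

The fronts meet when d_Cl₂ + d_H₂ = L with d_Cl₂/d_H₂ = √(M_H₂/M_Cl₂) (Graham's law). Here √(M_H₂/M_Cl₂) = √(2.02/70.90) = 0.1688.
With d_Cl₂ + d_H₂ = 1850 mm, d_H₂ = 1850/(1 + 0.1688) = 1583 mm.
d_Cl₂ = 1850 − 1583 = 267 mm.

267 mm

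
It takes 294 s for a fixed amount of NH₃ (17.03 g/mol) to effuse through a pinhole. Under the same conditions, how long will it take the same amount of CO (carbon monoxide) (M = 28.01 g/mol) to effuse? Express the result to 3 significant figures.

Since effusion rate ∝ 1/√M, t_CO/t_NH₃ = √(M_CO/M_NH₃) = √(28.01/17.03) = √1.645 = 1.282.
So the time for CO is 294 × 1.282 = 377 s.

377 s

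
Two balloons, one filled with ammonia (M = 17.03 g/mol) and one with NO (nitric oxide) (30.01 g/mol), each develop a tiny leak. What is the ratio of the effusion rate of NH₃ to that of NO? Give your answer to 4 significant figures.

From Graham's law, rate_NH₃/rate_NO = √(M_NO/M_NH₃) = √(30.01/17.03) = √1.762 = 1.327.

1.327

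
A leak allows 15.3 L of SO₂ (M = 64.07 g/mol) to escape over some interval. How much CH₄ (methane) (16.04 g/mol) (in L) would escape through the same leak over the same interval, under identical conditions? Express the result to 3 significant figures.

30.6 L

Since effusion rate ∝ 1/√M, rate_CH₄/rate_SO₂ = √(M_SO₂/M_CH₄) = √(64.07/16.04) = √3.994 = 1.999.
So the volume for CH₄ is 15.3 × 1.999 = 30.6 L.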